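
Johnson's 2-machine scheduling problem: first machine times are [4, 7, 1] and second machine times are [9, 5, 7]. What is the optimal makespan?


Apply Johnson's rule:
  Group 1 (a <= b): [(3, 1, 7), (1, 4, 9)]
  Group 2 (a > b): [(2, 7, 5)]
Optimal job order: [3, 1, 2]
Schedule:
  Job 3: M1 done at 1, M2 done at 8
  Job 1: M1 done at 5, M2 done at 17
  Job 2: M1 done at 12, M2 done at 22
Makespan = 22

22


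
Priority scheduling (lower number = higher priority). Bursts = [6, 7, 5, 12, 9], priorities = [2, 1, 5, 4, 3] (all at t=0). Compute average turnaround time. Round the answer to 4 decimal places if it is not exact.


Sort by priority (ascending = highest first):
Order: [(1, 7), (2, 6), (3, 9), (4, 12), (5, 5)]
Completion times:
  Priority 1, burst=7, C=7
  Priority 2, burst=6, C=13
  Priority 3, burst=9, C=22
  Priority 4, burst=12, C=34
  Priority 5, burst=5, C=39
Average turnaround = 115/5 = 23.0

23.0


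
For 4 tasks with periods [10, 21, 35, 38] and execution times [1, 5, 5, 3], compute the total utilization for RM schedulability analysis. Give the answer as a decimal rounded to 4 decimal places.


Compute individual utilizations (exact fractions):
  Task 1: C/T = 1/10 (approx. 0.1)
  Task 2: C/T = 5/21 (approx. 0.2381)
  Task 3: C/T = 5/35 = 1/7 (approx. 0.1429)
  Task 4: C/T = 3/38 (approx. 0.0789)
Total utilization U = 1/10 + 5/21 + 1/7 + 3/38 = 1117/1995
Rounded to 4 decimal places: U = 0.5599
RM (Liu & Layland) bound for 4 tasks = 0.756828; compare with U = 1117/1995 (approx. 0.559900)
U <= bound, so schedulable by RM sufficient condition.

0.5599


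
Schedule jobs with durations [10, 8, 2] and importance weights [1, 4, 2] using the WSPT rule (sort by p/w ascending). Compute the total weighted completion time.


Compute p/w ratios and sort ascending (WSPT): [(2, 2), (8, 4), (10, 1)]
Compute weighted completion times:
  Job (p=2,w=2): C=2, w*C=2*2=4
  Job (p=8,w=4): C=10, w*C=4*10=40
  Job (p=10,w=1): C=20, w*C=1*20=20
Total weighted completion time = 64

64


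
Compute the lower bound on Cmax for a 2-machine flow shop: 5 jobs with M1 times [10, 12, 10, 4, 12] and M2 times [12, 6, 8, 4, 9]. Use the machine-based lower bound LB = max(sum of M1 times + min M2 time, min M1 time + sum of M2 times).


LB1 = sum(M1 times) + min(M2 times) = 48 + 4 = 52
LB2 = min(M1 times) + sum(M2 times) = 4 + 39 = 43
Lower bound = max(LB1, LB2) = max(52, 43) = 52

52


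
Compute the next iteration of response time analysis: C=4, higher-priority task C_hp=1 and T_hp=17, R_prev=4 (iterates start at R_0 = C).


R_next = C + ceil(R_prev / T_hp) * C_hp
ceil(4 / 17) = ceil(0.2353) = 1
Interference = 1 * 1 = 1
R_next = 4 + 1 = 5

5


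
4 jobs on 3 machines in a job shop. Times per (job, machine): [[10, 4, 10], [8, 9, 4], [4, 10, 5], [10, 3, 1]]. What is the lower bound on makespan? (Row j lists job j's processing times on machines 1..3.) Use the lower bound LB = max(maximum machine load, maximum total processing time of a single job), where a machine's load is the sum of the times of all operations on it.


Machine loads:
  Machine 1: 10 + 8 + 4 + 10 = 32
  Machine 2: 4 + 9 + 10 + 3 = 26
  Machine 3: 10 + 4 + 5 + 1 = 20
Max machine load = 32
Job totals:
  Job 1: 24
  Job 2: 21
  Job 3: 19
  Job 4: 14
Max job total = 24
Lower bound = max(32, 24) = 32

32


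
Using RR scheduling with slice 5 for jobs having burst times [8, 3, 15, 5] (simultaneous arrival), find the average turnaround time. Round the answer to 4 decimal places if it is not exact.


Time quantum = 5
Execution trace:
  J1 runs 5 units, time = 5
  J2 runs 3 units, time = 8
  J3 runs 5 units, time = 13
  J4 runs 5 units, time = 18
  J1 runs 3 units, time = 21
  J3 runs 5 units, time = 26
  J3 runs 5 units, time = 31
Finish times: [21, 8, 31, 18]
Average turnaround = 78/4 = 19.5

19.5


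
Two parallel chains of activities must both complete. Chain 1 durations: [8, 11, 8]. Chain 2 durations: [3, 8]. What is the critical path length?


Path A total = 8 + 11 + 8 = 27
Path B total = 3 + 8 = 11
Critical path = longest path = max(27, 11) = 27

27


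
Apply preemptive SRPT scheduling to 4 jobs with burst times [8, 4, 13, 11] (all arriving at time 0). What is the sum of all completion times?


Since all jobs arrive at t=0, SRPT equals SPT ordering.
SPT order: [4, 8, 11, 13]
Completion times:
  Job 1: p=4, C=4
  Job 2: p=8, C=12
  Job 3: p=11, C=23
  Job 4: p=13, C=36
Total completion time = 4 + 12 + 23 + 36 = 75

75


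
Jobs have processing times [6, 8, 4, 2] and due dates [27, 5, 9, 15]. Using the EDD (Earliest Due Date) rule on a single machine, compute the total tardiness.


Sort by due date (EDD order): [(8, 5), (4, 9), (2, 15), (6, 27)]
Compute completion times and tardiness:
  Job 1: p=8, d=5, C=8, tardiness=max(0,8-5)=3
  Job 2: p=4, d=9, C=12, tardiness=max(0,12-9)=3
  Job 3: p=2, d=15, C=14, tardiness=max(0,14-15)=0
  Job 4: p=6, d=27, C=20, tardiness=max(0,20-27)=0
Total tardiness = 6

6


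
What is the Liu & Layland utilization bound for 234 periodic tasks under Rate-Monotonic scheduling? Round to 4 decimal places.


Compute 2^(1/234) = 1.0029665590
Subtract 1: 1.0029665590 - 1 = 0.0029665590
Multiply by n: 234 * 0.0029665590 = 0.6941748060
Round to 4 dp: 0.6942

0.6942


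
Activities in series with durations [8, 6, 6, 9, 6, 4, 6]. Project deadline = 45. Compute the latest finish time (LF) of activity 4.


LF(activity 4) = deadline - sum of successor durations
Successors: activities 5 through 7 with durations [6, 4, 6]
Sum of successor durations = 16
LF = 45 - 16 = 29

29


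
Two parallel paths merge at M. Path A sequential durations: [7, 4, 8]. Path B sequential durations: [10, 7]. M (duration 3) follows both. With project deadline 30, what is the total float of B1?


Forward pass: ES(B1) = sum of predecessors on chain B = 0
EF = ES + duration = 0 + 10 = 10
Backward pass: LF(M) = deadline = 30; LS(M) = 30 - 3 = 27
LF(B1) = LS(M) - sum(successors on chain B) = 27 - 7 = 20
LS = LF - duration = 20 - 10 = 10
Total float = LS - ES = 10 - 0 = 10

10


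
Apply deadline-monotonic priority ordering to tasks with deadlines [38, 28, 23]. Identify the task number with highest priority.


Sort tasks by relative deadline (ascending):
  Task 3: deadline = 23
  Task 2: deadline = 28
  Task 1: deadline = 38
Priority order (highest first): [3, 2, 1]
Highest priority task = 3

3


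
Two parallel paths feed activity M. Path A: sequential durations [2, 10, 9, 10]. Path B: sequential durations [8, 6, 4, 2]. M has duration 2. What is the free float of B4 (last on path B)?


ES(B4) = sum of predecessors on chain B = 18
EF(B4) = ES + duration = 18 + 2 = 20
Successor of B4 is M. ES(M) = max(sum(A), sum(B)) = max(31, 20) = 31
Free float = ES(successor) - EF(current) = 31 - 20 = 11

11


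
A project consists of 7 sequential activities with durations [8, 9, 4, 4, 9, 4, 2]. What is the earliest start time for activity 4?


Activity 4 starts after activities 1 through 3 complete.
Predecessor durations: [8, 9, 4]
ES = 8 + 9 + 4 = 21

21


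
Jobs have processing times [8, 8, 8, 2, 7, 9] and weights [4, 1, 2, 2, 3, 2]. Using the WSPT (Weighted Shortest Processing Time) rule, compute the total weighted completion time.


Compute p/w ratios and sort ascending (WSPT): [(2, 2), (8, 4), (7, 3), (8, 2), (9, 2), (8, 1)]
Compute weighted completion times:
  Job (p=2,w=2): C=2, w*C=2*2=4
  Job (p=8,w=4): C=10, w*C=4*10=40
  Job (p=7,w=3): C=17, w*C=3*17=51
  Job (p=8,w=2): C=25, w*C=2*25=50
  Job (p=9,w=2): C=34, w*C=2*34=68
  Job (p=8,w=1): C=42, w*C=1*42=42
Total weighted completion time = 255

255


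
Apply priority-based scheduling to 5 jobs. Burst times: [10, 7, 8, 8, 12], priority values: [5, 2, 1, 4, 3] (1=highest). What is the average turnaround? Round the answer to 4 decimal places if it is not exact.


Sort by priority (ascending = highest first):
Order: [(1, 8), (2, 7), (3, 12), (4, 8), (5, 10)]
Completion times:
  Priority 1, burst=8, C=8
  Priority 2, burst=7, C=15
  Priority 3, burst=12, C=27
  Priority 4, burst=8, C=35
  Priority 5, burst=10, C=45
Average turnaround = 130/5 = 26.0

26.0


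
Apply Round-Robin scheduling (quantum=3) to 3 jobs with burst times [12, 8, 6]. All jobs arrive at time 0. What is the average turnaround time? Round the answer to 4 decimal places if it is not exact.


Time quantum = 3
Execution trace:
  J1 runs 3 units, time = 3
  J2 runs 3 units, time = 6
  J3 runs 3 units, time = 9
  J1 runs 3 units, time = 12
  J2 runs 3 units, time = 15
  J3 runs 3 units, time = 18
  J1 runs 3 units, time = 21
  J2 runs 2 units, time = 23
  J1 runs 3 units, time = 26
Finish times: [26, 23, 18]
Average turnaround = 67/3 = 22.3333

22.3333


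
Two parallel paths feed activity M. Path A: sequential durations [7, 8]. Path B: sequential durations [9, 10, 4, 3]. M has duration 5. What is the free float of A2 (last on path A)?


ES(A2) = sum of predecessors on chain A = 7
EF(A2) = ES + duration = 7 + 8 = 15
Successor of A2 is M. ES(M) = max(sum(A), sum(B)) = max(15, 26) = 26
Free float = ES(successor) - EF(current) = 26 - 15 = 11

11


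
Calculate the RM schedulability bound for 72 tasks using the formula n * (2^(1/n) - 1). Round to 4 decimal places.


Compute 2^(1/72) = 1.0096735332
Subtract 1: 1.0096735332 - 1 = 0.0096735332
Multiply by n: 72 * 0.0096735332 = 0.6964943904
Round to 4 dp: 0.6965

0.6965


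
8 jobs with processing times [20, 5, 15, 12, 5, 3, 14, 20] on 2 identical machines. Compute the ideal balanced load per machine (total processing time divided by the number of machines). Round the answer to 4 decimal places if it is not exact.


Total processing time = 20 + 5 + 15 + 12 + 5 + 3 + 14 + 20 = 94
Number of machines = 2
Ideal balanced load = 94 / 2 = 47.0

47.0


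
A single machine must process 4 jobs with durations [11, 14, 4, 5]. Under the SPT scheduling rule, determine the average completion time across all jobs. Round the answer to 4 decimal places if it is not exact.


Sort jobs by processing time (SPT order): [4, 5, 11, 14]
Compute completion times sequentially:
  Job 1: processing = 4, completes at 4
  Job 2: processing = 5, completes at 9
  Job 3: processing = 11, completes at 20
  Job 4: processing = 14, completes at 34
Sum of completion times = 67
Average completion time = 67/4 = 16.75

16.75


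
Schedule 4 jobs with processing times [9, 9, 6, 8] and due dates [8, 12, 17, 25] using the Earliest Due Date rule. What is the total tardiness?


Sort by due date (EDD order): [(9, 8), (9, 12), (6, 17), (8, 25)]
Compute completion times and tardiness:
  Job 1: p=9, d=8, C=9, tardiness=max(0,9-8)=1
  Job 2: p=9, d=12, C=18, tardiness=max(0,18-12)=6
  Job 3: p=6, d=17, C=24, tardiness=max(0,24-17)=7
  Job 4: p=8, d=25, C=32, tardiness=max(0,32-25)=7
Total tardiness = 21

21


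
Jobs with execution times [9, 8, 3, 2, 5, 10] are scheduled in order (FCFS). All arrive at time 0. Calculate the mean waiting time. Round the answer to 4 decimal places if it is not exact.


FCFS order (as given): [9, 8, 3, 2, 5, 10]
Waiting times:
  Job 1: wait = 0
  Job 2: wait = 9
  Job 3: wait = 17
  Job 4: wait = 20
  Job 5: wait = 22
  Job 6: wait = 27
Sum of waiting times = 95
Average waiting time = 95/6 = 15.8333

15.8333


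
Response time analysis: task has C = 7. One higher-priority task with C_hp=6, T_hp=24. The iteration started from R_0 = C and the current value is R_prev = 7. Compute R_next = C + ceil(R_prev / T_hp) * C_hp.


R_next = C + ceil(R_prev / T_hp) * C_hp
ceil(7 / 24) = ceil(0.2917) = 1
Interference = 1 * 6 = 6
R_next = 7 + 6 = 13

13


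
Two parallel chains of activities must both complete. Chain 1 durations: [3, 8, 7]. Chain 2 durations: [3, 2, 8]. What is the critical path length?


Path A total = 3 + 8 + 7 = 18
Path B total = 3 + 2 + 8 = 13
Critical path = longest path = max(18, 13) = 18

18


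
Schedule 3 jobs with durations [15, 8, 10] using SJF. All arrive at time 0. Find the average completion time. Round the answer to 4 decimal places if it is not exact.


SJF order (ascending): [8, 10, 15]
Completion times:
  Job 1: burst=8, C=8
  Job 2: burst=10, C=18
  Job 3: burst=15, C=33
Average completion = 59/3 = 19.6667

19.6667


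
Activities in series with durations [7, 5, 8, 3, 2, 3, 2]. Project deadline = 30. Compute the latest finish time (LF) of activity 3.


LF(activity 3) = deadline - sum of successor durations
Successors: activities 4 through 7 with durations [3, 2, 3, 2]
Sum of successor durations = 10
LF = 30 - 10 = 20

20


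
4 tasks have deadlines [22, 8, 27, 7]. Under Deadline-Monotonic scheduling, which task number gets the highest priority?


Sort tasks by relative deadline (ascending):
  Task 4: deadline = 7
  Task 2: deadline = 8
  Task 1: deadline = 22
  Task 3: deadline = 27
Priority order (highest first): [4, 2, 1, 3]
Highest priority task = 4

4


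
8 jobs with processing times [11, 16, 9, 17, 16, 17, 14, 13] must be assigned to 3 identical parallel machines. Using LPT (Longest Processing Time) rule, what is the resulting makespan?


Sort jobs in decreasing order (LPT): [17, 17, 16, 16, 14, 13, 11, 9]
Assign each job to the least loaded machine:
  Machine 1: jobs [17, 14, 9], load = 40
  Machine 2: jobs [17, 13, 11], load = 41
  Machine 3: jobs [16, 16], load = 32
Makespan = max load = 41

41


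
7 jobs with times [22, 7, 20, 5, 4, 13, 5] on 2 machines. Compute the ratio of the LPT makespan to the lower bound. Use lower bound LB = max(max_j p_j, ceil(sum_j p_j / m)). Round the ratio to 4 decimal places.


LPT order: [22, 20, 13, 7, 5, 5, 4]
Machine loads after assignment: [38, 38]
LPT makespan = 38
Lower bound = max(max_job, ceil(total/2)) = max(22, 38) = 38
Ratio = 38 / 38 = 1.0

1.0


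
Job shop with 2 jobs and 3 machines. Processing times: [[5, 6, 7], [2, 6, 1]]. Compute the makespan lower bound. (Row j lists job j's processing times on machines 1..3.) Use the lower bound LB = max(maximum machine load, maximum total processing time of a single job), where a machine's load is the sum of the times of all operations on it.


Machine loads:
  Machine 1: 5 + 2 = 7
  Machine 2: 6 + 6 = 12
  Machine 3: 7 + 1 = 8
Max machine load = 12
Job totals:
  Job 1: 18
  Job 2: 9
Max job total = 18
Lower bound = max(12, 18) = 18

18


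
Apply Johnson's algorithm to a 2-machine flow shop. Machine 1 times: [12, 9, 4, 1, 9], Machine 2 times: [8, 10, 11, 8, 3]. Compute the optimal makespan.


Apply Johnson's rule:
  Group 1 (a <= b): [(4, 1, 8), (3, 4, 11), (2, 9, 10)]
  Group 2 (a > b): [(1, 12, 8), (5, 9, 3)]
Optimal job order: [4, 3, 2, 1, 5]
Schedule:
  Job 4: M1 done at 1, M2 done at 9
  Job 3: M1 done at 5, M2 done at 20
  Job 2: M1 done at 14, M2 done at 30
  Job 1: M1 done at 26, M2 done at 38
  Job 5: M1 done at 35, M2 done at 41
Makespan = 41

41


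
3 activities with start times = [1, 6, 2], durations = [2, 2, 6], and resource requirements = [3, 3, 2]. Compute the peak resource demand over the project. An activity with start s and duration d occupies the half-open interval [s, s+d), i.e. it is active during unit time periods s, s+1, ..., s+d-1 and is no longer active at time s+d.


Each activity i is active on [start_i, start_i + duration_i).
Compute total resource usage per time slot:
  t=0: active resources = [], total = 0
  t=1: active resources = [3], total = 3
  t=2: active resources = [3, 2], total = 5
  t=3: active resources = [2], total = 2
  t=4: active resources = [2], total = 2
  t=5: active resources = [2], total = 2
  t=6: active resources = [3, 2], total = 5
  t=7: active resources = [3, 2], total = 5
Peak resource demand = 5

5


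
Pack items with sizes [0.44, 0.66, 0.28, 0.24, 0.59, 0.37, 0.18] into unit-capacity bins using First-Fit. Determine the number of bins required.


Place items sequentially using First-Fit:
  Item 0.44 -> new Bin 1
  Item 0.66 -> new Bin 2
  Item 0.28 -> Bin 1 (now 0.72)
  Item 0.24 -> Bin 1 (now 0.96)
  Item 0.59 -> new Bin 3
  Item 0.37 -> Bin 3 (now 0.96)
  Item 0.18 -> Bin 2 (now 0.84)
Total bins used = 3

3


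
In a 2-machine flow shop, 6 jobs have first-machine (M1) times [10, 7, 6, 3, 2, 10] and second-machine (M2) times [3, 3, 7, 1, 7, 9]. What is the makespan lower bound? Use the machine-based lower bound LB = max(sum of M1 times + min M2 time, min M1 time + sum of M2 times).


LB1 = sum(M1 times) + min(M2 times) = 38 + 1 = 39
LB2 = min(M1 times) + sum(M2 times) = 2 + 30 = 32
Lower bound = max(LB1, LB2) = max(39, 32) = 39

39


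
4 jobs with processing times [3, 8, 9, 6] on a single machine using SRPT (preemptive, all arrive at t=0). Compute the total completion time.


Since all jobs arrive at t=0, SRPT equals SPT ordering.
SPT order: [3, 6, 8, 9]
Completion times:
  Job 1: p=3, C=3
  Job 2: p=6, C=9
  Job 3: p=8, C=17
  Job 4: p=9, C=26
Total completion time = 3 + 9 + 17 + 26 = 55

55


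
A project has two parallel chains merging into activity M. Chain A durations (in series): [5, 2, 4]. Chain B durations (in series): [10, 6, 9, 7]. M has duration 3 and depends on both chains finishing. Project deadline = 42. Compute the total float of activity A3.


Forward pass: ES(A3) = sum of predecessors on chain A = 7
EF = ES + duration = 7 + 4 = 11
Backward pass: LF(M) = deadline = 42; LS(M) = 42 - 3 = 39
LF(A3) = LS(M) - sum(successors on chain A) = 39 - 0 = 39
LS = LF - duration = 39 - 4 = 35
Total float = LS - ES = 35 - 7 = 28

28


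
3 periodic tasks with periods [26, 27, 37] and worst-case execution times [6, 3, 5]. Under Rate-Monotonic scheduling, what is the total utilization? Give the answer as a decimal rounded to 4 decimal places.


Compute individual utilizations (exact fractions):
  Task 1: C/T = 6/26 = 3/13 (approx. 0.2308)
  Task 2: C/T = 3/27 = 1/9 (approx. 0.1111)
  Task 3: C/T = 5/37 (approx. 0.1351)
Total utilization U = 3/13 + 1/9 + 5/37 = 2065/4329
Rounded to 4 decimal places: U = 0.4770
RM (Liu & Layland) bound for 3 tasks = 0.779763; compare with U = 2065/4329 (approx. 0.477015)
U <= bound, so schedulable by RM sufficient condition.

0.4770


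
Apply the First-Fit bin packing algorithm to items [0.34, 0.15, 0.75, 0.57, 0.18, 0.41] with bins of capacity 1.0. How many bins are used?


Place items sequentially using First-Fit:
  Item 0.34 -> new Bin 1
  Item 0.15 -> Bin 1 (now 0.49)
  Item 0.75 -> new Bin 2
  Item 0.57 -> new Bin 3
  Item 0.18 -> Bin 1 (now 0.67)
  Item 0.41 -> Bin 3 (now 0.98)
Total bins used = 3

3


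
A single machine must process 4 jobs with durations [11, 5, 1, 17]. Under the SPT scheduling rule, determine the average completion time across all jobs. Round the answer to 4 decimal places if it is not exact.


Sort jobs by processing time (SPT order): [1, 5, 11, 17]
Compute completion times sequentially:
  Job 1: processing = 1, completes at 1
  Job 2: processing = 5, completes at 6
  Job 3: processing = 11, completes at 17
  Job 4: processing = 17, completes at 34
Sum of completion times = 58
Average completion time = 58/4 = 14.5

14.5


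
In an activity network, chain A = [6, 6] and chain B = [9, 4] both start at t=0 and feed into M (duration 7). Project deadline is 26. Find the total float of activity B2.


Forward pass: ES(B2) = sum of predecessors on chain B = 9
EF = ES + duration = 9 + 4 = 13
Backward pass: LF(M) = deadline = 26; LS(M) = 26 - 7 = 19
LF(B2) = LS(M) - sum(successors on chain B) = 19 - 0 = 19
LS = LF - duration = 19 - 4 = 15
Total float = LS - ES = 15 - 9 = 6

6


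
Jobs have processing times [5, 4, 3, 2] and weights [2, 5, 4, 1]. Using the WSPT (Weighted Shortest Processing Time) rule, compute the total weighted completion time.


Compute p/w ratios and sort ascending (WSPT): [(3, 4), (4, 5), (2, 1), (5, 2)]
Compute weighted completion times:
  Job (p=3,w=4): C=3, w*C=4*3=12
  Job (p=4,w=5): C=7, w*C=5*7=35
  Job (p=2,w=1): C=9, w*C=1*9=9
  Job (p=5,w=2): C=14, w*C=2*14=28
Total weighted completion time = 84

84


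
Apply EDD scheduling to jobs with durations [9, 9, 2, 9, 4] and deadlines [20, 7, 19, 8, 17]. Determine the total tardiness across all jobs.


Sort by due date (EDD order): [(9, 7), (9, 8), (4, 17), (2, 19), (9, 20)]
Compute completion times and tardiness:
  Job 1: p=9, d=7, C=9, tardiness=max(0,9-7)=2
  Job 2: p=9, d=8, C=18, tardiness=max(0,18-8)=10
  Job 3: p=4, d=17, C=22, tardiness=max(0,22-17)=5
  Job 4: p=2, d=19, C=24, tardiness=max(0,24-19)=5
  Job 5: p=9, d=20, C=33, tardiness=max(0,33-20)=13
Total tardiness = 35

35


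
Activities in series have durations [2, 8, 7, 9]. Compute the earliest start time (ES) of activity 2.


Activity 2 starts after activities 1 through 1 complete.
Predecessor durations: [2]
ES = 2 = 2

2


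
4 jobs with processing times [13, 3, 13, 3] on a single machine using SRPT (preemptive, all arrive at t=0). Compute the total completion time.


Since all jobs arrive at t=0, SRPT equals SPT ordering.
SPT order: [3, 3, 13, 13]
Completion times:
  Job 1: p=3, C=3
  Job 2: p=3, C=6
  Job 3: p=13, C=19
  Job 4: p=13, C=32
Total completion time = 3 + 6 + 19 + 32 = 60

60


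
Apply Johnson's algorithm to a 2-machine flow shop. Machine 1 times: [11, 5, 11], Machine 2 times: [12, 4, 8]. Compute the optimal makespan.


Apply Johnson's rule:
  Group 1 (a <= b): [(1, 11, 12)]
  Group 2 (a > b): [(3, 11, 8), (2, 5, 4)]
Optimal job order: [1, 3, 2]
Schedule:
  Job 1: M1 done at 11, M2 done at 23
  Job 3: M1 done at 22, M2 done at 31
  Job 2: M1 done at 27, M2 done at 35
Makespan = 35

35


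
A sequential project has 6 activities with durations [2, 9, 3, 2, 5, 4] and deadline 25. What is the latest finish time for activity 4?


LF(activity 4) = deadline - sum of successor durations
Successors: activities 5 through 6 with durations [5, 4]
Sum of successor durations = 9
LF = 25 - 9 = 16

16


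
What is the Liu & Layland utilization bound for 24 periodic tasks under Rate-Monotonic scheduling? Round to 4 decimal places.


Compute 2^(1/24) = 1.0293022366
Subtract 1: 1.0293022366 - 1 = 0.0293022366
Multiply by n: 24 * 0.0293022366 = 0.7032536784
Round to 4 dp: 0.7033

0.7033


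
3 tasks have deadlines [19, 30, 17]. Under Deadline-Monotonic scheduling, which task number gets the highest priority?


Sort tasks by relative deadline (ascending):
  Task 3: deadline = 17
  Task 1: deadline = 19
  Task 2: deadline = 30
Priority order (highest first): [3, 1, 2]
Highest priority task = 3

3


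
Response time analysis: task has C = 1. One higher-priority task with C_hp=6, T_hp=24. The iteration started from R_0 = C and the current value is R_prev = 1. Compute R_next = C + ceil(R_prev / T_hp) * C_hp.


R_next = C + ceil(R_prev / T_hp) * C_hp
ceil(1 / 24) = ceil(0.0417) = 1
Interference = 1 * 6 = 6
R_next = 1 + 6 = 7

7


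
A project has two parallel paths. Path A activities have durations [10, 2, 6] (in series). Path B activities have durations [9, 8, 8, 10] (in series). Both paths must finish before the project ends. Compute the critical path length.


Path A total = 10 + 2 + 6 = 18
Path B total = 9 + 8 + 8 + 10 = 35
Critical path = longest path = max(18, 35) = 35

35


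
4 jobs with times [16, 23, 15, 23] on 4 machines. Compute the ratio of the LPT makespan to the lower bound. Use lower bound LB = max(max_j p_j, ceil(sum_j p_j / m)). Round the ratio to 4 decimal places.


LPT order: [23, 23, 16, 15]
Machine loads after assignment: [23, 23, 16, 15]
LPT makespan = 23
Lower bound = max(max_job, ceil(total/4)) = max(23, 20) = 23
Ratio = 23 / 23 = 1.0

1.0


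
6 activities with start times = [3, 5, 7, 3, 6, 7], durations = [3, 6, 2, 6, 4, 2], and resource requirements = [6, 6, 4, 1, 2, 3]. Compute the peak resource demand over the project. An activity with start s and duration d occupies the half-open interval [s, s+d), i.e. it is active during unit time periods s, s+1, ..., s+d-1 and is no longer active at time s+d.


Each activity i is active on [start_i, start_i + duration_i).
Compute total resource usage per time slot:
  t=0: active resources = [], total = 0
  t=1: active resources = [], total = 0
  t=2: active resources = [], total = 0
  t=3: active resources = [6, 1], total = 7
  t=4: active resources = [6, 1], total = 7
  t=5: active resources = [6, 6, 1], total = 13
  t=6: active resources = [6, 1, 2], total = 9
  t=7: active resources = [6, 4, 1, 2, 3], total = 16
  t=8: active resources = [6, 4, 1, 2, 3], total = 16
  t=9: active resources = [6, 2], total = 8
  t=10: active resources = [6], total = 6
Peak resource demand = 16

16


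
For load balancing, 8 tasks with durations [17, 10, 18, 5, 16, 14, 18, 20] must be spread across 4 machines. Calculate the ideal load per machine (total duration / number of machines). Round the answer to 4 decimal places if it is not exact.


Total processing time = 17 + 10 + 18 + 5 + 16 + 14 + 18 + 20 = 118
Number of machines = 4
Ideal balanced load = 118 / 4 = 29.5

29.5


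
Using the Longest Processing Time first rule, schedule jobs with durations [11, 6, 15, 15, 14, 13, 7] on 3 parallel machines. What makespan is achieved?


Sort jobs in decreasing order (LPT): [15, 15, 14, 13, 11, 7, 6]
Assign each job to the least loaded machine:
  Machine 1: jobs [15, 11], load = 26
  Machine 2: jobs [15, 7, 6], load = 28
  Machine 3: jobs [14, 13], load = 27
Makespan = max load = 28

28


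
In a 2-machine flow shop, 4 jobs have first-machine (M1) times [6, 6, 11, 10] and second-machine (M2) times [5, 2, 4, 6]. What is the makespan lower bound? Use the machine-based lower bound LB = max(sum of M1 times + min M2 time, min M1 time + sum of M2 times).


LB1 = sum(M1 times) + min(M2 times) = 33 + 2 = 35
LB2 = min(M1 times) + sum(M2 times) = 6 + 17 = 23
Lower bound = max(LB1, LB2) = max(35, 23) = 35

35


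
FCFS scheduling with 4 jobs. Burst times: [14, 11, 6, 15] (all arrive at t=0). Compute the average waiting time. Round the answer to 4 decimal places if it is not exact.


FCFS order (as given): [14, 11, 6, 15]
Waiting times:
  Job 1: wait = 0
  Job 2: wait = 14
  Job 3: wait = 25
  Job 4: wait = 31
Sum of waiting times = 70
Average waiting time = 70/4 = 17.5

17.5


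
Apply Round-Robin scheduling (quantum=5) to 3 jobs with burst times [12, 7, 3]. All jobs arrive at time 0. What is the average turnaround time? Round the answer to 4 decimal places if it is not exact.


Time quantum = 5
Execution trace:
  J1 runs 5 units, time = 5
  J2 runs 5 units, time = 10
  J3 runs 3 units, time = 13
  J1 runs 5 units, time = 18
  J2 runs 2 units, time = 20
  J1 runs 2 units, time = 22
Finish times: [22, 20, 13]
Average turnaround = 55/3 = 18.3333

18.3333


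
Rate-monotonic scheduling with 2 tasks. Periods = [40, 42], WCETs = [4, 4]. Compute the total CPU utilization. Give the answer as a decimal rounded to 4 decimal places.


Compute individual utilizations (exact fractions):
  Task 1: C/T = 4/40 = 1/10 (approx. 0.1)
  Task 2: C/T = 4/42 = 2/21 (approx. 0.0952)
Total utilization U = 1/10 + 2/21 = 41/210
Rounded to 4 decimal places: U = 0.1952
RM (Liu & Layland) bound for 2 tasks = 0.828427; compare with U = 41/210 (approx. 0.195238)
U <= bound, so schedulable by RM sufficient condition.

0.1952


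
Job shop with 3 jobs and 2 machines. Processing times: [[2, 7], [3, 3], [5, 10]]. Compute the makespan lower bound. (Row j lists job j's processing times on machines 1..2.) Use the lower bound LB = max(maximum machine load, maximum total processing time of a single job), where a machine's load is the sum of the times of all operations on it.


Machine loads:
  Machine 1: 2 + 3 + 5 = 10
  Machine 2: 7 + 3 + 10 = 20
Max machine load = 20
Job totals:
  Job 1: 9
  Job 2: 6
  Job 3: 15
Max job total = 15
Lower bound = max(20, 15) = 20

20


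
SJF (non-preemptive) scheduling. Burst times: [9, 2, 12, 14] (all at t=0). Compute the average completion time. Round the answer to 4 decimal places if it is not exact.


SJF order (ascending): [2, 9, 12, 14]
Completion times:
  Job 1: burst=2, C=2
  Job 2: burst=9, C=11
  Job 3: burst=12, C=23
  Job 4: burst=14, C=37
Average completion = 73/4 = 18.25

18.25


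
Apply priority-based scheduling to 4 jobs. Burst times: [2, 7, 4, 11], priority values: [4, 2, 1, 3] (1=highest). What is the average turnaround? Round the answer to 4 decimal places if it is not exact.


Sort by priority (ascending = highest first):
Order: [(1, 4), (2, 7), (3, 11), (4, 2)]
Completion times:
  Priority 1, burst=4, C=4
  Priority 2, burst=7, C=11
  Priority 3, burst=11, C=22
  Priority 4, burst=2, C=24
Average turnaround = 61/4 = 15.25

15.25


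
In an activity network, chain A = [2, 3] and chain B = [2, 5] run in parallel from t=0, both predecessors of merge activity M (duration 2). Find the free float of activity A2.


ES(A2) = sum of predecessors on chain A = 2
EF(A2) = ES + duration = 2 + 3 = 5
Successor of A2 is M. ES(M) = max(sum(A), sum(B)) = max(5, 7) = 7
Free float = ES(successor) - EF(current) = 7 - 5 = 2

2


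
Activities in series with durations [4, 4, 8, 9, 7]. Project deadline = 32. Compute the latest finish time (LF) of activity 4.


LF(activity 4) = deadline - sum of successor durations
Successors: activities 5 through 5 with durations [7]
Sum of successor durations = 7
LF = 32 - 7 = 25

25


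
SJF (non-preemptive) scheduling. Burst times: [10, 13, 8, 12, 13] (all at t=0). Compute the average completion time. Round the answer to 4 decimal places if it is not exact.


SJF order (ascending): [8, 10, 12, 13, 13]
Completion times:
  Job 1: burst=8, C=8
  Job 2: burst=10, C=18
  Job 3: burst=12, C=30
  Job 4: burst=13, C=43
  Job 5: burst=13, C=56
Average completion = 155/5 = 31.0

31.0


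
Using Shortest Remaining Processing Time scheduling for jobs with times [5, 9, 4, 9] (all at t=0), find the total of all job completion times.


Since all jobs arrive at t=0, SRPT equals SPT ordering.
SPT order: [4, 5, 9, 9]
Completion times:
  Job 1: p=4, C=4
  Job 2: p=5, C=9
  Job 3: p=9, C=18
  Job 4: p=9, C=27
Total completion time = 4 + 9 + 18 + 27 = 58

58


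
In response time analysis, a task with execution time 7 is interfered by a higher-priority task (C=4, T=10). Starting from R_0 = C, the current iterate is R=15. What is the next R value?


R_next = C + ceil(R_prev / T_hp) * C_hp
ceil(15 / 10) = ceil(1.5) = 2
Interference = 2 * 4 = 8
R_next = 7 + 8 = 15
R_next = R_prev, so the iteration has converged (response time = 15).

15


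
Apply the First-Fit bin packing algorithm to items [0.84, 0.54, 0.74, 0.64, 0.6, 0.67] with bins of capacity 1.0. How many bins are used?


Place items sequentially using First-Fit:
  Item 0.84 -> new Bin 1
  Item 0.54 -> new Bin 2
  Item 0.74 -> new Bin 3
  Item 0.64 -> new Bin 4
  Item 0.6 -> new Bin 5
  Item 0.67 -> new Bin 6
Total bins used = 6

6


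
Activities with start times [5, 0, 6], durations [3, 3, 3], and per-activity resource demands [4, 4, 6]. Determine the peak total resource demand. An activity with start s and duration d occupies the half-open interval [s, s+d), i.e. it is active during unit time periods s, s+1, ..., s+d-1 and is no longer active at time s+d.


Each activity i is active on [start_i, start_i + duration_i).
Compute total resource usage per time slot:
  t=0: active resources = [4], total = 4
  t=1: active resources = [4], total = 4
  t=2: active resources = [4], total = 4
  t=3: active resources = [], total = 0
  t=4: active resources = [], total = 0
  t=5: active resources = [4], total = 4
  t=6: active resources = [4, 6], total = 10
  t=7: active resources = [4, 6], total = 10
  t=8: active resources = [6], total = 6
Peak resource demand = 10

10


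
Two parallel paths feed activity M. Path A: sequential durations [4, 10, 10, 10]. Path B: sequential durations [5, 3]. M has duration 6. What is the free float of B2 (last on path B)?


ES(B2) = sum of predecessors on chain B = 5
EF(B2) = ES + duration = 5 + 3 = 8
Successor of B2 is M. ES(M) = max(sum(A), sum(B)) = max(34, 8) = 34
Free float = ES(successor) - EF(current) = 34 - 8 = 26

26


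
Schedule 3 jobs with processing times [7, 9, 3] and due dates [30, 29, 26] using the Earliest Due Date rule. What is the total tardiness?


Sort by due date (EDD order): [(3, 26), (9, 29), (7, 30)]
Compute completion times and tardiness:
  Job 1: p=3, d=26, C=3, tardiness=max(0,3-26)=0
  Job 2: p=9, d=29, C=12, tardiness=max(0,12-29)=0
  Job 3: p=7, d=30, C=19, tardiness=max(0,19-30)=0
Total tardiness = 0

0


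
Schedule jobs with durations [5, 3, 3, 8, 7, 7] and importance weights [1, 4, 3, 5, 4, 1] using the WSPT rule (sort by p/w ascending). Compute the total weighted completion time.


Compute p/w ratios and sort ascending (WSPT): [(3, 4), (3, 3), (8, 5), (7, 4), (5, 1), (7, 1)]
Compute weighted completion times:
  Job (p=3,w=4): C=3, w*C=4*3=12
  Job (p=3,w=3): C=6, w*C=3*6=18
  Job (p=8,w=5): C=14, w*C=5*14=70
  Job (p=7,w=4): C=21, w*C=4*21=84
  Job (p=5,w=1): C=26, w*C=1*26=26
  Job (p=7,w=1): C=33, w*C=1*33=33
Total weighted completion time = 243

243


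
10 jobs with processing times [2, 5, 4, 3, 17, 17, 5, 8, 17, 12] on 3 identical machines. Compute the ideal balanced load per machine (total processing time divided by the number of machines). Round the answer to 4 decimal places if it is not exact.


Total processing time = 2 + 5 + 4 + 3 + 17 + 17 + 5 + 8 + 17 + 12 = 90
Number of machines = 3
Ideal balanced load = 90 / 3 = 30.0

30.0


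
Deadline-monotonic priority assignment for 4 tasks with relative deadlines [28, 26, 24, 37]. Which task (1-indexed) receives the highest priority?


Sort tasks by relative deadline (ascending):
  Task 3: deadline = 24
  Task 2: deadline = 26
  Task 1: deadline = 28
  Task 4: deadline = 37
Priority order (highest first): [3, 2, 1, 4]
Highest priority task = 3

3


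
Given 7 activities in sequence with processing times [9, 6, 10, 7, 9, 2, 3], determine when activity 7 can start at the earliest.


Activity 7 starts after activities 1 through 6 complete.
Predecessor durations: [9, 6, 10, 7, 9, 2]
ES = 9 + 6 + 10 + 7 + 9 + 2 = 43

43


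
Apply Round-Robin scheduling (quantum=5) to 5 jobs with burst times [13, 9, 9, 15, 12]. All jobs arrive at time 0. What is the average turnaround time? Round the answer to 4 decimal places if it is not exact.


Time quantum = 5
Execution trace:
  J1 runs 5 units, time = 5
  J2 runs 5 units, time = 10
  J3 runs 5 units, time = 15
  J4 runs 5 units, time = 20
  J5 runs 5 units, time = 25
  J1 runs 5 units, time = 30
  J2 runs 4 units, time = 34
  J3 runs 4 units, time = 38
  J4 runs 5 units, time = 43
  J5 runs 5 units, time = 48
  J1 runs 3 units, time = 51
  J4 runs 5 units, time = 56
  J5 runs 2 units, time = 58
Finish times: [51, 34, 38, 56, 58]
Average turnaround = 237/5 = 47.4

47.4


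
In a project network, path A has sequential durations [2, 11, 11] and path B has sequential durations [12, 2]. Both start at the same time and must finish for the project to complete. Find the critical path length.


Path A total = 2 + 11 + 11 = 24
Path B total = 12 + 2 = 14
Critical path = longest path = max(24, 14) = 24

24


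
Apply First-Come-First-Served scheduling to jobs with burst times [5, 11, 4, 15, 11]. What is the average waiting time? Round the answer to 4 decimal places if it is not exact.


FCFS order (as given): [5, 11, 4, 15, 11]
Waiting times:
  Job 1: wait = 0
  Job 2: wait = 5
  Job 3: wait = 16
  Job 4: wait = 20
  Job 5: wait = 35
Sum of waiting times = 76
Average waiting time = 76/5 = 15.2

15.2


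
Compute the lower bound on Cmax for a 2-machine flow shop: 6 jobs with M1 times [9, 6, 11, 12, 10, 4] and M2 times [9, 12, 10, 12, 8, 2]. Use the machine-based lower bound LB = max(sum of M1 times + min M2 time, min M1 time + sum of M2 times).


LB1 = sum(M1 times) + min(M2 times) = 52 + 2 = 54
LB2 = min(M1 times) + sum(M2 times) = 4 + 53 = 57
Lower bound = max(LB1, LB2) = max(54, 57) = 57

57


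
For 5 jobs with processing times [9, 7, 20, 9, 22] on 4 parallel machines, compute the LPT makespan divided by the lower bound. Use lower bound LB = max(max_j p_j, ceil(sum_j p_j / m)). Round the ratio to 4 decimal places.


LPT order: [22, 20, 9, 9, 7]
Machine loads after assignment: [22, 20, 16, 9]
LPT makespan = 22
Lower bound = max(max_job, ceil(total/4)) = max(22, 17) = 22
Ratio = 22 / 22 = 1.0

1.0


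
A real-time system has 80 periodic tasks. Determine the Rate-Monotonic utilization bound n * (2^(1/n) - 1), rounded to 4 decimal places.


Compute 2^(1/80) = 1.0087019838
Subtract 1: 1.0087019838 - 1 = 0.0087019838
Multiply by n: 80 * 0.0087019838 = 0.6961587040
Round to 4 dp: 0.6962

0.6962


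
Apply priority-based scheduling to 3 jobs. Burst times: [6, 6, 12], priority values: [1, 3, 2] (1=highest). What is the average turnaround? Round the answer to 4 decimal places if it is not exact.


Sort by priority (ascending = highest first):
Order: [(1, 6), (2, 12), (3, 6)]
Completion times:
  Priority 1, burst=6, C=6
  Priority 2, burst=12, C=18
  Priority 3, burst=6, C=24
Average turnaround = 48/3 = 16.0

16.0


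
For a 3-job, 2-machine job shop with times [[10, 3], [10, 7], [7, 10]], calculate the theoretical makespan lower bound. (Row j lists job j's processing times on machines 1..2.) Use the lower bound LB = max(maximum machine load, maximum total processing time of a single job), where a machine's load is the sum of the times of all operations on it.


Machine loads:
  Machine 1: 10 + 10 + 7 = 27
  Machine 2: 3 + 7 + 10 = 20
Max machine load = 27
Job totals:
  Job 1: 13
  Job 2: 17
  Job 3: 17
Max job total = 17
Lower bound = max(27, 17) = 27

27


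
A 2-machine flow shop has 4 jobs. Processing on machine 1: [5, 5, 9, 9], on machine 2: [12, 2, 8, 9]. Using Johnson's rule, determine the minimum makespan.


Apply Johnson's rule:
  Group 1 (a <= b): [(1, 5, 12), (4, 9, 9)]
  Group 2 (a > b): [(3, 9, 8), (2, 5, 2)]
Optimal job order: [1, 4, 3, 2]
Schedule:
  Job 1: M1 done at 5, M2 done at 17
  Job 4: M1 done at 14, M2 done at 26
  Job 3: M1 done at 23, M2 done at 34
  Job 2: M1 done at 28, M2 done at 36
Makespan = 36

36


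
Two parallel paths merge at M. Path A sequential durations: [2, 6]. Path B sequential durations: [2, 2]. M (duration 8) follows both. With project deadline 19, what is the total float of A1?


Forward pass: ES(A1) = sum of predecessors on chain A = 0
EF = ES + duration = 0 + 2 = 2
Backward pass: LF(M) = deadline = 19; LS(M) = 19 - 8 = 11
LF(A1) = LS(M) - sum(successors on chain A) = 11 - 6 = 5
LS = LF - duration = 5 - 2 = 3
Total float = LS - ES = 3 - 0 = 3

3


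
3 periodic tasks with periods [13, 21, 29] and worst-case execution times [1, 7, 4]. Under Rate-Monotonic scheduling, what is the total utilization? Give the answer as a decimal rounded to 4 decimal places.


Compute individual utilizations (exact fractions):
  Task 1: C/T = 1/13 (approx. 0.0769)
  Task 2: C/T = 7/21 = 1/3 (approx. 0.3333)
  Task 3: C/T = 4/29 (approx. 0.1379)
Total utilization U = 1/13 + 1/3 + 4/29 = 620/1131
Rounded to 4 decimal places: U = 0.5482
RM (Liu & Layland) bound for 3 tasks = 0.779763; compare with U = 620/1131 (approx. 0.548187)
U <= bound, so schedulable by RM sufficient condition.

0.5482


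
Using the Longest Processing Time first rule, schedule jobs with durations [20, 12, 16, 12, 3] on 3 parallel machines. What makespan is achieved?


Sort jobs in decreasing order (LPT): [20, 16, 12, 12, 3]
Assign each job to the least loaded machine:
  Machine 1: jobs [20], load = 20
  Machine 2: jobs [16, 3], load = 19
  Machine 3: jobs [12, 12], load = 24
Makespan = max load = 24

24


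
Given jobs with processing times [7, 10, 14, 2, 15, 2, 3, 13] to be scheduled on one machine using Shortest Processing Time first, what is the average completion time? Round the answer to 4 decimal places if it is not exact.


Sort jobs by processing time (SPT order): [2, 2, 3, 7, 10, 13, 14, 15]
Compute completion times sequentially:
  Job 1: processing = 2, completes at 2
  Job 2: processing = 2, completes at 4
  Job 3: processing = 3, completes at 7
  Job 4: processing = 7, completes at 14
  Job 5: processing = 10, completes at 24
  Job 6: processing = 13, completes at 37
  Job 7: processing = 14, completes at 51
  Job 8: processing = 15, completes at 66
Sum of completion times = 205
Average completion time = 205/8 = 25.625

25.625
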